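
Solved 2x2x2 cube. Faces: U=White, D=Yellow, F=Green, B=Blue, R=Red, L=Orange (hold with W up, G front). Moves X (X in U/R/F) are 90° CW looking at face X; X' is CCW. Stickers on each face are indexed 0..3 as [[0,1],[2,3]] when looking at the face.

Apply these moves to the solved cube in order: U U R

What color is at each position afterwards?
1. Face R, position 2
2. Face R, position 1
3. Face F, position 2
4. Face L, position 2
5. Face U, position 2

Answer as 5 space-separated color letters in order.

After move 1 (U): U=WWWW F=RRGG R=BBRR B=OOBB L=GGOO
After move 2 (U): U=WWWW F=BBGG R=OORR B=GGBB L=RROO
After move 3 (R): R=RORO U=WBWG F=BYGY D=YBYG B=WGWB
Query 1: R[2] = R
Query 2: R[1] = O
Query 3: F[2] = G
Query 4: L[2] = O
Query 5: U[2] = W

Answer: R O G O W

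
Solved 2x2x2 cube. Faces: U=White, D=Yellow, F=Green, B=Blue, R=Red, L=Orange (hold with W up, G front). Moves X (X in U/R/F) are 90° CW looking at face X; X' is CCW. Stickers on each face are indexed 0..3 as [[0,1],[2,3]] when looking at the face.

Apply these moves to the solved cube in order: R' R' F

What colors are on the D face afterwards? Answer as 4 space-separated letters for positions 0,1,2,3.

Answer: R R Y W

Derivation:
After move 1 (R'): R=RRRR U=WBWB F=GWGW D=YGYG B=YBYB
After move 2 (R'): R=RRRR U=WYWY F=GBGB D=YWYW B=GBGB
After move 3 (F): F=GGBB U=WYOO R=WRYR D=RRYW L=OYOW
Query: D face = RRYW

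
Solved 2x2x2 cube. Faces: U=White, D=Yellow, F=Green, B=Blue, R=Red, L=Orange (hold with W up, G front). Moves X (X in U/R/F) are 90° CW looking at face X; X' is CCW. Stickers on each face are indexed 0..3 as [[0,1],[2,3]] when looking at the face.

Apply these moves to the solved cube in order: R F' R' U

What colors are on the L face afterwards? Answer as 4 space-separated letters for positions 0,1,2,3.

Answer: Y G O W

Derivation:
After move 1 (R): R=RRRR U=WGWG F=GYGY D=YBYB B=WBWB
After move 2 (F'): F=YYGG U=WGRR R=BRYR D=OOYB L=OGOW
After move 3 (R'): R=RRBY U=WWRW F=YGGR D=OYYG B=BBOB
After move 4 (U): U=RWWW F=RRGR R=BBBY B=OGOB L=YGOW
Query: L face = YGOW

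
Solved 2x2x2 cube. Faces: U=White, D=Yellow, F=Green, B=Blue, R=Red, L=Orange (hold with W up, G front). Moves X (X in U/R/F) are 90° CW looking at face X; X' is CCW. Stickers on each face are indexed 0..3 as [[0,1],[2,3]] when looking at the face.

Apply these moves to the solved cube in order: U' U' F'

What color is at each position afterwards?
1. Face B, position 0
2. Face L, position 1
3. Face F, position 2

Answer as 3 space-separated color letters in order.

Answer: G W B

Derivation:
After move 1 (U'): U=WWWW F=OOGG R=GGRR B=RRBB L=BBOO
After move 2 (U'): U=WWWW F=BBGG R=OORR B=GGBB L=RROO
After move 3 (F'): F=BGBG U=WWOR R=YOYR D=ROYY L=RWOW
Query 1: B[0] = G
Query 2: L[1] = W
Query 3: F[2] = B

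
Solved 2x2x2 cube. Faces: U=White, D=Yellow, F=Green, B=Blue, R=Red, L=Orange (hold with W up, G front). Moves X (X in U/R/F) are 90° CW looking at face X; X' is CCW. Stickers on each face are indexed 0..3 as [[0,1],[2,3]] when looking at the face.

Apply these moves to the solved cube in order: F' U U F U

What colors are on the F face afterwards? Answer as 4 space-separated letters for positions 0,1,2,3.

Answer: W W G B

Derivation:
After move 1 (F'): F=GGGG U=WWRR R=YRYR D=OOYY L=OWOW
After move 2 (U): U=RWRW F=YRGG R=BBYR B=OWBB L=GGOW
After move 3 (U): U=RRWW F=BBGG R=OWYR B=GGBB L=YROW
After move 4 (F): F=GBGB U=RRWR R=WWWR D=YOYY L=YOOO
After move 5 (U): U=WRRR F=WWGB R=GGWR B=YOBB L=GBOO
Query: F face = WWGB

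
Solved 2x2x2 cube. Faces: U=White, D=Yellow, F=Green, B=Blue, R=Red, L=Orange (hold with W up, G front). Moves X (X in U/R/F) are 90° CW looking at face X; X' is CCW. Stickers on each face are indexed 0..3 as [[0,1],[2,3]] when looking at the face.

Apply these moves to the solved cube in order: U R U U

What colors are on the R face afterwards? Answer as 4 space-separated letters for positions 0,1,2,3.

Answer: G G R B

Derivation:
After move 1 (U): U=WWWW F=RRGG R=BBRR B=OOBB L=GGOO
After move 2 (R): R=RBRB U=WRWG F=RYGY D=YBYO B=WOWB
After move 3 (U): U=WWGR F=RBGY R=WORB B=GGWB L=RYOO
After move 4 (U): U=GWRW F=WOGY R=GGRB B=RYWB L=RBOO
Query: R face = GGRB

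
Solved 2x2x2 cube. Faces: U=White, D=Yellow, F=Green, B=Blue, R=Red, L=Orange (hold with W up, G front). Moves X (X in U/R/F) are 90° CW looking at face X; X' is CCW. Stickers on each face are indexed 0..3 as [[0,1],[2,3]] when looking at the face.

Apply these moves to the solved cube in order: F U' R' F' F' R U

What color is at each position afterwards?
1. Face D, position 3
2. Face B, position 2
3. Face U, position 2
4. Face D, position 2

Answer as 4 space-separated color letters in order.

Answer: Y B O Y

Derivation:
After move 1 (F): F=GGGG U=WWOO R=WRWR D=RRYY L=OYOY
After move 2 (U'): U=WOWO F=OYGG R=GGWR B=WRBB L=BBOY
After move 3 (R'): R=GRGW U=WBWW F=OOGO D=RYYG B=YRRB
After move 4 (F'): F=OOOG U=WBGG R=YRRW D=BYYG L=BWOW
After move 5 (F'): F=OGOO U=WBYR R=YRBW D=WWYG L=BGOG
After move 6 (R): R=BYWR U=WGYO F=OWOG D=WRYY B=RRBB
After move 7 (U): U=YWOG F=BYOG R=RRWR B=BGBB L=OWOG
Query 1: D[3] = Y
Query 2: B[2] = B
Query 3: U[2] = O
Query 4: D[2] = Y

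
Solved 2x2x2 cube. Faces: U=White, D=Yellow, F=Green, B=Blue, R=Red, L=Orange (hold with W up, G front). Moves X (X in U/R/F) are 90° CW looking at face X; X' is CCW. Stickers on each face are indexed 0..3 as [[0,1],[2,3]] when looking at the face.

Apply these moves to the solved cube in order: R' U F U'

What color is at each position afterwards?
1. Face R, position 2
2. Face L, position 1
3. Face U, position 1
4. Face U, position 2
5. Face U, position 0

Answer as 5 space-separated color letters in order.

Answer: B O W W W

Derivation:
After move 1 (R'): R=RRRR U=WBWB F=GWGW D=YGYG B=YBYB
After move 2 (U): U=WWBB F=RRGW R=YBRR B=OOYB L=GWOO
After move 3 (F): F=GRWR U=WWOW R=BBBR D=RYYG L=GYOG
After move 4 (U'): U=WWWO F=GYWR R=GRBR B=BBYB L=OOOG
Query 1: R[2] = B
Query 2: L[1] = O
Query 3: U[1] = W
Query 4: U[2] = W
Query 5: U[0] = W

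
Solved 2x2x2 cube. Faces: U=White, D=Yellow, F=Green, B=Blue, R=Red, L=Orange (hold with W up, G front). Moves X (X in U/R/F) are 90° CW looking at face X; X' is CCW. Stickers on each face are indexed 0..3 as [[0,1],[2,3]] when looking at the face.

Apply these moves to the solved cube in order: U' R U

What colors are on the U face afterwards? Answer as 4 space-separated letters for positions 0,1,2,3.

After move 1 (U'): U=WWWW F=OOGG R=GGRR B=RRBB L=BBOO
After move 2 (R): R=RGRG U=WOWG F=OYGY D=YBYR B=WRWB
After move 3 (U): U=WWGO F=RGGY R=WRRG B=BBWB L=OYOO
Query: U face = WWGO

Answer: W W G O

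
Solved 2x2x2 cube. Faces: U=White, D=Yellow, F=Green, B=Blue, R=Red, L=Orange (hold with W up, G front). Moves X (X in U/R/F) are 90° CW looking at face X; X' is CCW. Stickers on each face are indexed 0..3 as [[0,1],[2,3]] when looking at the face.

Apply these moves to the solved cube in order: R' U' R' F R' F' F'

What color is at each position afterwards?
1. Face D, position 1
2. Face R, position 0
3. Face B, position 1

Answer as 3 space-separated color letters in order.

Answer: O O R

Derivation:
After move 1 (R'): R=RRRR U=WBWB F=GWGW D=YGYG B=YBYB
After move 2 (U'): U=BBWW F=OOGW R=GWRR B=RRYB L=YBOO
After move 3 (R'): R=WRGR U=BYWR F=OBGW D=YOYW B=GRGB
After move 4 (F): F=GOWB U=BYOB R=WRRR D=GWYW L=YYOO
After move 5 (R'): R=RRWR U=BGOG F=GYWB D=GOYB B=WRWB
After move 6 (F'): F=YBGW U=BGRW R=ORGR D=YOYB L=YGOO
After move 7 (F'): F=BWYG U=BGOG R=ORYR D=GOYB L=YWOR
Query 1: D[1] = O
Query 2: R[0] = O
Query 3: B[1] = R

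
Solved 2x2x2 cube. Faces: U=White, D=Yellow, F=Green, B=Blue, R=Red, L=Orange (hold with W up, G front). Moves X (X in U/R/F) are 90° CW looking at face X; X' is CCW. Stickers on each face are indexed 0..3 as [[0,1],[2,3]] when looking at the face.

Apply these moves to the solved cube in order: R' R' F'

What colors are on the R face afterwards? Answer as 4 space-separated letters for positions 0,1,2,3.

Answer: W R Y R

Derivation:
After move 1 (R'): R=RRRR U=WBWB F=GWGW D=YGYG B=YBYB
After move 2 (R'): R=RRRR U=WYWY F=GBGB D=YWYW B=GBGB
After move 3 (F'): F=BBGG U=WYRR R=WRYR D=OOYW L=OYOW
Query: R face = WRYR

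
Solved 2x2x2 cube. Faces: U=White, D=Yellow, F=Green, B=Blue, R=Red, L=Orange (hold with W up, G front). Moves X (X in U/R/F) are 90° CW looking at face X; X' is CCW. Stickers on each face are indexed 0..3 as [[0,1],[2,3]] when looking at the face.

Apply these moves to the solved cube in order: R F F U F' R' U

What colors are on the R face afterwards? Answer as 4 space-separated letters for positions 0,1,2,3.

Answer: B R W G

Derivation:
After move 1 (R): R=RRRR U=WGWG F=GYGY D=YBYB B=WBWB
After move 2 (F): F=GGYY U=WGOO R=WRGR D=RRYB L=OYOB
After move 3 (F): F=YGYG U=WGBY R=OROR D=GWYB L=OROR
After move 4 (U): U=BWYG F=ORYG R=WBOR B=ORWB L=YGOR
After move 5 (F'): F=RGOY U=BWWO R=WBGR D=GRYB L=YGOY
After move 6 (R'): R=BRWG U=BWWO F=RWOO D=GGYY B=BRRB
After move 7 (U): U=WBOW F=BROO R=BRWG B=YGRB L=RWOY
Query: R face = BRWG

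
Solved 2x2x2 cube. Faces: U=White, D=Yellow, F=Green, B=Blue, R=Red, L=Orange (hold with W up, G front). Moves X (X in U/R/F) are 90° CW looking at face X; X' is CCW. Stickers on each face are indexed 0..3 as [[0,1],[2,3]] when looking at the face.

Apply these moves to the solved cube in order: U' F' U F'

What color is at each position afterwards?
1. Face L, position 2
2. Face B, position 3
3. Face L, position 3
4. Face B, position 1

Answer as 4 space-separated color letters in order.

After move 1 (U'): U=WWWW F=OOGG R=GGRR B=RRBB L=BBOO
After move 2 (F'): F=OGOG U=WWGR R=YGYR D=BOYY L=BWOW
After move 3 (U): U=GWRW F=YGOG R=RRYR B=BWBB L=OGOW
After move 4 (F'): F=GGYO U=GWRY R=ORBR D=GWYY L=OWOR
Query 1: L[2] = O
Query 2: B[3] = B
Query 3: L[3] = R
Query 4: B[1] = W

Answer: O B R W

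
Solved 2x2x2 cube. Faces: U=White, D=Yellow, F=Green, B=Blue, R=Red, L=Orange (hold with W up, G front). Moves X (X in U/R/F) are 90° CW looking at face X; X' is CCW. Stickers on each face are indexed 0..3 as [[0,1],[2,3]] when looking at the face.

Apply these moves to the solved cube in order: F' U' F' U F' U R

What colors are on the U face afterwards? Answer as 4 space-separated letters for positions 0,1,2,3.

After move 1 (F'): F=GGGG U=WWRR R=YRYR D=OOYY L=OWOW
After move 2 (U'): U=WRWR F=OWGG R=GGYR B=YRBB L=BBOW
After move 3 (F'): F=WGOG U=WRGY R=OGOR D=BWYY L=BROW
After move 4 (U): U=GWYR F=OGOG R=YROR B=BRBB L=WGOW
After move 5 (F'): F=GGOO U=GWYO R=WRBR D=GWYY L=WROY
After move 6 (U): U=YGOW F=WROO R=BRBR B=WRBB L=GGOY
After move 7 (R): R=BBRR U=YROO F=WWOY D=GBYW B=WRGB
Query: U face = YROO

Answer: Y R O O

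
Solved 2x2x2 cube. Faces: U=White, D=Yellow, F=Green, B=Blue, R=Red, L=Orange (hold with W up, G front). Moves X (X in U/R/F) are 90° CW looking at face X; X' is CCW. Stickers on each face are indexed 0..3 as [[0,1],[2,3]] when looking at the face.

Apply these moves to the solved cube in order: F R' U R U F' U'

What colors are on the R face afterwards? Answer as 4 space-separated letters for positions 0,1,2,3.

Answer: Y G R B

Derivation:
After move 1 (F): F=GGGG U=WWOO R=WRWR D=RRYY L=OYOY
After move 2 (R'): R=RRWW U=WBOB F=GWGO D=RGYG B=YBRB
After move 3 (U): U=OWBB F=RRGO R=YBWW B=OYRB L=GWOY
After move 4 (R): R=WYWB U=ORBO F=RGGG D=RRYO B=BYWB
After move 5 (U): U=BOOR F=WYGG R=BYWB B=GWWB L=RGOY
After move 6 (F'): F=YGWG U=BOBW R=RYRB D=GYYO L=RROO
After move 7 (U'): U=OWBB F=RRWG R=YGRB B=RYWB L=GWOO
Query: R face = YGRB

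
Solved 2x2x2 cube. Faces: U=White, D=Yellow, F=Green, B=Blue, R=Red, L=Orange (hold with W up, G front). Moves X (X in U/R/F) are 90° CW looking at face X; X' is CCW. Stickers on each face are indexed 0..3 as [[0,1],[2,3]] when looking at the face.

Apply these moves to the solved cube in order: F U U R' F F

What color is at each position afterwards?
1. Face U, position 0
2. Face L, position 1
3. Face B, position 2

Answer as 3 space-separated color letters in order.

Answer: O O R

Derivation:
After move 1 (F): F=GGGG U=WWOO R=WRWR D=RRYY L=OYOY
After move 2 (U): U=OWOW F=WRGG R=BBWR B=OYBB L=GGOY
After move 3 (U): U=OOWW F=BBGG R=OYWR B=GGBB L=WROY
After move 4 (R'): R=YROW U=OBWG F=BOGW D=RBYG B=YGRB
After move 5 (F): F=GBWO U=OBYR R=WRGW D=OYYG L=WROB
After move 6 (F): F=WGOB U=OBBR R=YRRW D=GWYG L=WOOY
Query 1: U[0] = O
Query 2: L[1] = O
Query 3: B[2] = R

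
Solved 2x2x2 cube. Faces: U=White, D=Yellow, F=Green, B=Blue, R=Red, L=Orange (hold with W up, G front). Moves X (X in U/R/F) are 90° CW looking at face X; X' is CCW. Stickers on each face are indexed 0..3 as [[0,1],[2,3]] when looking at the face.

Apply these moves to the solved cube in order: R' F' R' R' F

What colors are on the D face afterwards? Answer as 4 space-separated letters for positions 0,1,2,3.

Answer: R R Y R

Derivation:
After move 1 (R'): R=RRRR U=WBWB F=GWGW D=YGYG B=YBYB
After move 2 (F'): F=WWGG U=WBRR R=GRYR D=OOYG L=OBOW
After move 3 (R'): R=RRGY U=WYRY F=WBGR D=OWYG B=GBOB
After move 4 (R'): R=RYRG U=WORG F=WYGY D=OBYR B=GBWB
After move 5 (F): F=GWYY U=WOWB R=RYGG D=RRYR L=OOOB
Query: D face = RRYR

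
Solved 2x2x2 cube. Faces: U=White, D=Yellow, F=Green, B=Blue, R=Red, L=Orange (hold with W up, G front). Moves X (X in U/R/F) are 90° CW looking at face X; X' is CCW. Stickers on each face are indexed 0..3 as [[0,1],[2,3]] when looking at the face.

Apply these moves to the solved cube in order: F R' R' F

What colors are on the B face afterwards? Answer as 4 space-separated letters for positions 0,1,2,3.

Answer: G B G B

Derivation:
After move 1 (F): F=GGGG U=WWOO R=WRWR D=RRYY L=OYOY
After move 2 (R'): R=RRWW U=WBOB F=GWGO D=RGYG B=YBRB
After move 3 (R'): R=RWRW U=WROY F=GBGB D=RWYO B=GBGB
After move 4 (F): F=GGBB U=WRYY R=OWYW D=RRYO L=OROW
Query: B face = GBGB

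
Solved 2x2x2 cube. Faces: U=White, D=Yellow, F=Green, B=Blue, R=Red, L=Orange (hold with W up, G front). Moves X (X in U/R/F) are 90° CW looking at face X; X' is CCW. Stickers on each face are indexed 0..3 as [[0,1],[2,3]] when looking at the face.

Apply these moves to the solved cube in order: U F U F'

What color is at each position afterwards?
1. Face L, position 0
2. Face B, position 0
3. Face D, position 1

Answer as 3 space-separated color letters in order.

After move 1 (U): U=WWWW F=RRGG R=BBRR B=OOBB L=GGOO
After move 2 (F): F=GRGR U=WWOG R=WBWR D=RBYY L=GYOY
After move 3 (U): U=OWGW F=WBGR R=OOWR B=GYBB L=GROY
After move 4 (F'): F=BRWG U=OWOW R=BORR D=RYYY L=GWOG
Query 1: L[0] = G
Query 2: B[0] = G
Query 3: D[1] = Y

Answer: G G Y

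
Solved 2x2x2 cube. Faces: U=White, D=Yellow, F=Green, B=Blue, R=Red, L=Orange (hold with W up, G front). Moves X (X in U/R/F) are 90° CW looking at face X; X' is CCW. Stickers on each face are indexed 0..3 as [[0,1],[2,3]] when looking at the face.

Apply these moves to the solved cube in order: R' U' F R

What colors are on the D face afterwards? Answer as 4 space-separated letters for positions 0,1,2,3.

Answer: R Y Y R

Derivation:
After move 1 (R'): R=RRRR U=WBWB F=GWGW D=YGYG B=YBYB
After move 2 (U'): U=BBWW F=OOGW R=GWRR B=RRYB L=YBOO
After move 3 (F): F=GOWO U=BBOB R=WWWR D=RGYG L=YYOG
After move 4 (R): R=WWRW U=BOOO F=GGWG D=RYYR B=BRBB
Query: D face = RYYR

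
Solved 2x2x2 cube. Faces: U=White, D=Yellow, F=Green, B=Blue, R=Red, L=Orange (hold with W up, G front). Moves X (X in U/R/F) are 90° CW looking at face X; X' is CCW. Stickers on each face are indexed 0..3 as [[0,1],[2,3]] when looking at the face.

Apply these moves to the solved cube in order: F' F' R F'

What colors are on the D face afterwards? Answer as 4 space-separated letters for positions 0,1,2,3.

After move 1 (F'): F=GGGG U=WWRR R=YRYR D=OOYY L=OWOW
After move 2 (F'): F=GGGG U=WWYY R=OROR D=WWYY L=OROR
After move 3 (R): R=OORR U=WGYG F=GWGY D=WBYB B=YBWB
After move 4 (F'): F=WYGG U=WGOR R=BOWR D=RRYB L=OGOY
Query: D face = RRYB

Answer: R R Y B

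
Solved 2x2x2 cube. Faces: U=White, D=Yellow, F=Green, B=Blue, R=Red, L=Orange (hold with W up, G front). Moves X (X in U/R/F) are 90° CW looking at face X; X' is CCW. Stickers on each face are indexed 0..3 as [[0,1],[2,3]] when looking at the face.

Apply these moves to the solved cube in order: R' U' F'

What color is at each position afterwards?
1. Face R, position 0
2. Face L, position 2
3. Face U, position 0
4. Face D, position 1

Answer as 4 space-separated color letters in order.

Answer: G O B O

Derivation:
After move 1 (R'): R=RRRR U=WBWB F=GWGW D=YGYG B=YBYB
After move 2 (U'): U=BBWW F=OOGW R=GWRR B=RRYB L=YBOO
After move 3 (F'): F=OWOG U=BBGR R=GWYR D=BOYG L=YWOW
Query 1: R[0] = G
Query 2: L[2] = O
Query 3: U[0] = B
Query 4: D[1] = O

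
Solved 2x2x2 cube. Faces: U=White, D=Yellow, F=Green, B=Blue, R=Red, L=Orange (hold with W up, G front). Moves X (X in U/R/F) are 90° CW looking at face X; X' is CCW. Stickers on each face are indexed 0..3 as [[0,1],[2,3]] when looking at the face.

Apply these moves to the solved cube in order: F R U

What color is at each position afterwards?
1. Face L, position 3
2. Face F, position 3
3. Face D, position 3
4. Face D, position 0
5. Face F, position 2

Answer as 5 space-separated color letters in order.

After move 1 (F): F=GGGG U=WWOO R=WRWR D=RRYY L=OYOY
After move 2 (R): R=WWRR U=WGOG F=GRGY D=RBYB B=OBWB
After move 3 (U): U=OWGG F=WWGY R=OBRR B=OYWB L=GROY
Query 1: L[3] = Y
Query 2: F[3] = Y
Query 3: D[3] = B
Query 4: D[0] = R
Query 5: F[2] = G

Answer: Y Y B R G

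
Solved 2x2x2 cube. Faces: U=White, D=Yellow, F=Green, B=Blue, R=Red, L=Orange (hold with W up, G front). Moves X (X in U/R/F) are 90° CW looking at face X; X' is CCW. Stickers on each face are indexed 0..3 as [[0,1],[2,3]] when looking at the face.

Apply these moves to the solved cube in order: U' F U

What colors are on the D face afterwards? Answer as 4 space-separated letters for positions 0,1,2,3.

Answer: R G Y Y

Derivation:
After move 1 (U'): U=WWWW F=OOGG R=GGRR B=RRBB L=BBOO
After move 2 (F): F=GOGO U=WWOB R=WGWR D=RGYY L=BYOY
After move 3 (U): U=OWBW F=WGGO R=RRWR B=BYBB L=GOOY
Query: D face = RGYY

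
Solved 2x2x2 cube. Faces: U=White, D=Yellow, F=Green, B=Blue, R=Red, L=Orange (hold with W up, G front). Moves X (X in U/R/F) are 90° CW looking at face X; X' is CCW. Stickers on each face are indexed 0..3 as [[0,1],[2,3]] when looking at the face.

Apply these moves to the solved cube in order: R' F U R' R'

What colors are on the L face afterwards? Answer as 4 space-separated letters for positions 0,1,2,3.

Answer: G G O G

Derivation:
After move 1 (R'): R=RRRR U=WBWB F=GWGW D=YGYG B=YBYB
After move 2 (F): F=GGWW U=WBOO R=WRBR D=RRYG L=OYOG
After move 3 (U): U=OWOB F=WRWW R=YBBR B=OYYB L=GGOG
After move 4 (R'): R=BRYB U=OYOO F=WWWB D=RRYW B=GYRB
After move 5 (R'): R=RBBY U=OROG F=WYWO D=RWYB B=WYRB
Query: L face = GGOG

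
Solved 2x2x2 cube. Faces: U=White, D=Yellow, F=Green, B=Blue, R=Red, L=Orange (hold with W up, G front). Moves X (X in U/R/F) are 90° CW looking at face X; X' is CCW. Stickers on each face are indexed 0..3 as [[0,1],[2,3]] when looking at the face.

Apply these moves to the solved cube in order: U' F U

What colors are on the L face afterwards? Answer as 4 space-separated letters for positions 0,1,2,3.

Answer: G O O Y

Derivation:
After move 1 (U'): U=WWWW F=OOGG R=GGRR B=RRBB L=BBOO
After move 2 (F): F=GOGO U=WWOB R=WGWR D=RGYY L=BYOY
After move 3 (U): U=OWBW F=WGGO R=RRWR B=BYBB L=GOOY
Query: L face = GOOY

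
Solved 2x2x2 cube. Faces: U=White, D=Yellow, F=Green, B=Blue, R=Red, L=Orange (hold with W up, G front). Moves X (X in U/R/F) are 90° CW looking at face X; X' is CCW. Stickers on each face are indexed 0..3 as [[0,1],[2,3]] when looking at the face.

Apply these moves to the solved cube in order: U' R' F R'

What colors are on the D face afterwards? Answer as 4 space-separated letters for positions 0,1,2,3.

Answer: G O Y W

Derivation:
After move 1 (U'): U=WWWW F=OOGG R=GGRR B=RRBB L=BBOO
After move 2 (R'): R=GRGR U=WBWR F=OWGW D=YOYG B=YRYB
After move 3 (F): F=GOWW U=WBOB R=WRRR D=GGYG L=BYOO
After move 4 (R'): R=RRWR U=WYOY F=GBWB D=GOYW B=GRGB
Query: D face = GOYW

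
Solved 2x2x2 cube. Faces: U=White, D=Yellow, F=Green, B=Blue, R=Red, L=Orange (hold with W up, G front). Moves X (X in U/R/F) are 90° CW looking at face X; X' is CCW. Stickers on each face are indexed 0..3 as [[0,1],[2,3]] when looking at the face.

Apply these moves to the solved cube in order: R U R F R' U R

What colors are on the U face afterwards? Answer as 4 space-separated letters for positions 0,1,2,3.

Answer: O B G Y

Derivation:
After move 1 (R): R=RRRR U=WGWG F=GYGY D=YBYB B=WBWB
After move 2 (U): U=WWGG F=RRGY R=WBRR B=OOWB L=GYOO
After move 3 (R): R=RWRB U=WRGY F=RBGB D=YWYO B=GOWB
After move 4 (F): F=GRBB U=WROY R=GWYB D=RRYO L=GYOW
After move 5 (R'): R=WBGY U=WWOG F=GRBY D=RRYB B=OORB
After move 6 (U): U=OWGW F=WBBY R=OOGY B=GYRB L=GROW
After move 7 (R): R=GOYO U=OBGY F=WRBB D=RRYG B=WYWB
Query: U face = OBGY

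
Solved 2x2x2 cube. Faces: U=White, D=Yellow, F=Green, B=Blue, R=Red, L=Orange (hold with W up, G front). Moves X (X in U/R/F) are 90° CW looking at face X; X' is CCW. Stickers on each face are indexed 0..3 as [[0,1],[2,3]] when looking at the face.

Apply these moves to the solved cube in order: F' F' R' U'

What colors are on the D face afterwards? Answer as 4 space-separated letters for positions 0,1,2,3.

After move 1 (F'): F=GGGG U=WWRR R=YRYR D=OOYY L=OWOW
After move 2 (F'): F=GGGG U=WWYY R=OROR D=WWYY L=OROR
After move 3 (R'): R=RROO U=WBYB F=GWGY D=WGYG B=YBWB
After move 4 (U'): U=BBWY F=ORGY R=GWOO B=RRWB L=YBOR
Query: D face = WGYG

Answer: W G Y G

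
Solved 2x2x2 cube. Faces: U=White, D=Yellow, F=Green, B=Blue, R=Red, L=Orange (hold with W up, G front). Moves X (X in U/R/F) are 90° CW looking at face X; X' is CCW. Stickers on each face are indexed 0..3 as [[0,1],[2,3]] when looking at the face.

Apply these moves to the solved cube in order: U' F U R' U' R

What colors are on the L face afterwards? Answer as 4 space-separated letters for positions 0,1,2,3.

Answer: Y Y O Y

Derivation:
After move 1 (U'): U=WWWW F=OOGG R=GGRR B=RRBB L=BBOO
After move 2 (F): F=GOGO U=WWOB R=WGWR D=RGYY L=BYOY
After move 3 (U): U=OWBW F=WGGO R=RRWR B=BYBB L=GOOY
After move 4 (R'): R=RRRW U=OBBB F=WWGW D=RGYO B=YYGB
After move 5 (U'): U=BBOB F=GOGW R=WWRW B=RRGB L=YYOY
After move 6 (R): R=RWWW U=BOOW F=GGGO D=RGYR B=BRBB
Query: L face = YYOY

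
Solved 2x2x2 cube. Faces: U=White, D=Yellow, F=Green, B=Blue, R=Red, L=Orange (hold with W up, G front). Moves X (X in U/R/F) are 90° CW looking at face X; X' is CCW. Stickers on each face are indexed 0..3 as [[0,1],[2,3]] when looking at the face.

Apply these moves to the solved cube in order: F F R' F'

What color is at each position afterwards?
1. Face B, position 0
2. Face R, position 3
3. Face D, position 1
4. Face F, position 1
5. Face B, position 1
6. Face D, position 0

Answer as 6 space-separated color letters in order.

After move 1 (F): F=GGGG U=WWOO R=WRWR D=RRYY L=OYOY
After move 2 (F): F=GGGG U=WWYY R=OROR D=WWYY L=OROR
After move 3 (R'): R=RROO U=WBYB F=GWGY D=WGYG B=YBWB
After move 4 (F'): F=WYGG U=WBRO R=GRWO D=RRYG L=OBOY
Query 1: B[0] = Y
Query 2: R[3] = O
Query 3: D[1] = R
Query 4: F[1] = Y
Query 5: B[1] = B
Query 6: D[0] = R

Answer: Y O R Y B R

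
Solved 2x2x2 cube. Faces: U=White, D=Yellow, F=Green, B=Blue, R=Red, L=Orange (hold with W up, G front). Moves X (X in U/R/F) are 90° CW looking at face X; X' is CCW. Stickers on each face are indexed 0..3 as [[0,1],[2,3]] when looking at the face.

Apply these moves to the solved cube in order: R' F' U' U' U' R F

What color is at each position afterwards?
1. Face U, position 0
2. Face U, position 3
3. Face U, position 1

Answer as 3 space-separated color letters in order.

Answer: R W R

Derivation:
After move 1 (R'): R=RRRR U=WBWB F=GWGW D=YGYG B=YBYB
After move 2 (F'): F=WWGG U=WBRR R=GRYR D=OOYG L=OBOW
After move 3 (U'): U=BRWR F=OBGG R=WWYR B=GRYB L=YBOW
After move 4 (U'): U=RRBW F=YBGG R=OBYR B=WWYB L=GROW
After move 5 (U'): U=RWRB F=GRGG R=YBYR B=OBYB L=WWOW
After move 6 (R): R=YYRB U=RRRG F=GOGG D=OYYO B=BBWB
After move 7 (F): F=GGGO U=RRWW R=RYGB D=RYYO L=WOOY
Query 1: U[0] = R
Query 2: U[3] = W
Query 3: U[1] = R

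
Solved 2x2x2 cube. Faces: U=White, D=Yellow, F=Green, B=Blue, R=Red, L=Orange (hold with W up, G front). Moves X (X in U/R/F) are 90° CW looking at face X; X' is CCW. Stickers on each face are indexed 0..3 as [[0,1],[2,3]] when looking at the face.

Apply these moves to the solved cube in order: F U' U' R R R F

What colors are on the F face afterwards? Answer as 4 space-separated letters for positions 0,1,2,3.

After move 1 (F): F=GGGG U=WWOO R=WRWR D=RRYY L=OYOY
After move 2 (U'): U=WOWO F=OYGG R=GGWR B=WRBB L=BBOY
After move 3 (U'): U=OOWW F=BBGG R=OYWR B=GGBB L=WROY
After move 4 (R): R=WORY U=OBWG F=BRGY D=RBYG B=WGOB
After move 5 (R): R=RWYO U=ORWY F=BBGG D=ROYW B=GGBB
After move 6 (R): R=YROW U=OBWG F=BOGW D=RBYG B=YGRB
After move 7 (F): F=GBWO U=OBYR R=WRGW D=OYYG L=WROB
Query: F face = GBWO

Answer: G B W O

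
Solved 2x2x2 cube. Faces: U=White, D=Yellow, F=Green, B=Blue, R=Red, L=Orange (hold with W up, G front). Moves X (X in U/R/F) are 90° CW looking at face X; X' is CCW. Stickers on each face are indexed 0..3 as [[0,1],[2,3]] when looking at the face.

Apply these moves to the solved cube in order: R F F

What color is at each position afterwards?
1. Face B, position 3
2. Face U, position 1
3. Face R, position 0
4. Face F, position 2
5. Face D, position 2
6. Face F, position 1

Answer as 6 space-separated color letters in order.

Answer: B G O Y Y G

Derivation:
After move 1 (R): R=RRRR U=WGWG F=GYGY D=YBYB B=WBWB
After move 2 (F): F=GGYY U=WGOO R=WRGR D=RRYB L=OYOB
After move 3 (F): F=YGYG U=WGBY R=OROR D=GWYB L=OROR
Query 1: B[3] = B
Query 2: U[1] = G
Query 3: R[0] = O
Query 4: F[2] = Y
Query 5: D[2] = Y
Query 6: F[1] = G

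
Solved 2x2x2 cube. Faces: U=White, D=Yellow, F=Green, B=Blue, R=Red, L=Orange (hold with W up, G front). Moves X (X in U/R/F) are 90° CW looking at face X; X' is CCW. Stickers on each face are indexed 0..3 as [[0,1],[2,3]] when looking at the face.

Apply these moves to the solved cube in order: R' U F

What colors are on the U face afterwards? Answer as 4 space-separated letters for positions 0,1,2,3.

After move 1 (R'): R=RRRR U=WBWB F=GWGW D=YGYG B=YBYB
After move 2 (U): U=WWBB F=RRGW R=YBRR B=OOYB L=GWOO
After move 3 (F): F=GRWR U=WWOW R=BBBR D=RYYG L=GYOG
Query: U face = WWOW

Answer: W W O W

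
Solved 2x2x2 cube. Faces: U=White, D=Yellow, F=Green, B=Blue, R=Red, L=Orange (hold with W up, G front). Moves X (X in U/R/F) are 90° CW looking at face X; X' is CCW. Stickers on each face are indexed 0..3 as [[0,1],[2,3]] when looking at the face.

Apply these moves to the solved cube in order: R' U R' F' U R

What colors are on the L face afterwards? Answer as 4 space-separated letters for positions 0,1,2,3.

After move 1 (R'): R=RRRR U=WBWB F=GWGW D=YGYG B=YBYB
After move 2 (U): U=WWBB F=RRGW R=YBRR B=OOYB L=GWOO
After move 3 (R'): R=BRYR U=WYBO F=RWGB D=YRYW B=GOGB
After move 4 (F'): F=WBRG U=WYBY R=RRYR D=WOYW L=GOOB
After move 5 (U): U=BWYY F=RRRG R=GOYR B=GOGB L=WBOB
After move 6 (R): R=YGRO U=BRYG F=RORW D=WGYG B=YOWB
Query: L face = WBOB

Answer: W B O B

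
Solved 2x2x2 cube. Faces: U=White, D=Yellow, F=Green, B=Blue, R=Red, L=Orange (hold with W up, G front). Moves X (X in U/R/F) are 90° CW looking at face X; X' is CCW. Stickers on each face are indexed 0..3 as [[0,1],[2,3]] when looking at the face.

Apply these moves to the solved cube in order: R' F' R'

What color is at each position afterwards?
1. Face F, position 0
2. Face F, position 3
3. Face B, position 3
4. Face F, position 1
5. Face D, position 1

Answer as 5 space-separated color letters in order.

After move 1 (R'): R=RRRR U=WBWB F=GWGW D=YGYG B=YBYB
After move 2 (F'): F=WWGG U=WBRR R=GRYR D=OOYG L=OBOW
After move 3 (R'): R=RRGY U=WYRY F=WBGR D=OWYG B=GBOB
Query 1: F[0] = W
Query 2: F[3] = R
Query 3: B[3] = B
Query 4: F[1] = B
Query 5: D[1] = W

Answer: W R B B W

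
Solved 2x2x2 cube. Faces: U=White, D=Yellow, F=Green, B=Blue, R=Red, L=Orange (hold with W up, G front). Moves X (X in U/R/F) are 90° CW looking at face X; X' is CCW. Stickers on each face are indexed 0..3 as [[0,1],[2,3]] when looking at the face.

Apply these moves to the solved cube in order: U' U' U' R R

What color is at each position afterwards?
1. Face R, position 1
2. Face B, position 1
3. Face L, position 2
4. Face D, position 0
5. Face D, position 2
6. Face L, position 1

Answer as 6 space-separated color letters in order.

Answer: R O O Y Y G

Derivation:
After move 1 (U'): U=WWWW F=OOGG R=GGRR B=RRBB L=BBOO
After move 2 (U'): U=WWWW F=BBGG R=OORR B=GGBB L=RROO
After move 3 (U'): U=WWWW F=RRGG R=BBRR B=OOBB L=GGOO
After move 4 (R): R=RBRB U=WRWG F=RYGY D=YBYO B=WOWB
After move 5 (R): R=RRBB U=WYWY F=RBGO D=YWYW B=GORB
Query 1: R[1] = R
Query 2: B[1] = O
Query 3: L[2] = O
Query 4: D[0] = Y
Query 5: D[2] = Y
Query 6: L[1] = G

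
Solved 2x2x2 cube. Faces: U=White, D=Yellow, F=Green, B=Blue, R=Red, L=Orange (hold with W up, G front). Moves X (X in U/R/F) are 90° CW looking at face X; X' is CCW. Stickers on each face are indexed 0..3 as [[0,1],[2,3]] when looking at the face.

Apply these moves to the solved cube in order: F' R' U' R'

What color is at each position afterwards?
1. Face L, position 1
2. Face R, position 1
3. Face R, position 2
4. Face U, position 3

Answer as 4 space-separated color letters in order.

After move 1 (F'): F=GGGG U=WWRR R=YRYR D=OOYY L=OWOW
After move 2 (R'): R=RRYY U=WBRB F=GWGR D=OGYG B=YBOB
After move 3 (U'): U=BBWR F=OWGR R=GWYY B=RROB L=YBOW
After move 4 (R'): R=WYGY U=BOWR F=OBGR D=OWYR B=GRGB
Query 1: L[1] = B
Query 2: R[1] = Y
Query 3: R[2] = G
Query 4: U[3] = R

Answer: B Y G R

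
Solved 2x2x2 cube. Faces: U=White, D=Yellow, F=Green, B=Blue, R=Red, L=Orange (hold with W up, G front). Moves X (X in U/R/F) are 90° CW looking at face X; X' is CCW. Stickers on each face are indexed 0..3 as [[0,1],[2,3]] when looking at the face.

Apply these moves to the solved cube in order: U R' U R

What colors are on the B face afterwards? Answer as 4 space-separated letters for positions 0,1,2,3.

After move 1 (U): U=WWWW F=RRGG R=BBRR B=OOBB L=GGOO
After move 2 (R'): R=BRBR U=WBWO F=RWGW D=YRYG B=YOYB
After move 3 (U): U=WWOB F=BRGW R=YOBR B=GGYB L=RWOO
After move 4 (R): R=BYRO U=WROW F=BRGG D=YYYG B=BGWB
Query: B face = BGWB

Answer: B G W B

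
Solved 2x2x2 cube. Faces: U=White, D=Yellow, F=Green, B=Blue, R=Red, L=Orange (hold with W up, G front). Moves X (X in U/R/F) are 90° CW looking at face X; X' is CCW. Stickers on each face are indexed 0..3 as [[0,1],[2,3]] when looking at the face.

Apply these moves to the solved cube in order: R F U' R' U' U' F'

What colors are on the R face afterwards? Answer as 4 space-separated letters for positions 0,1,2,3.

Answer: Y B R G

Derivation:
After move 1 (R): R=RRRR U=WGWG F=GYGY D=YBYB B=WBWB
After move 2 (F): F=GGYY U=WGOO R=WRGR D=RRYB L=OYOB
After move 3 (U'): U=GOWO F=OYYY R=GGGR B=WRWB L=WBOB
After move 4 (R'): R=GRGG U=GWWW F=OOYO D=RYYY B=BRRB
After move 5 (U'): U=WWGW F=WBYO R=OOGG B=GRRB L=BROB
After move 6 (U'): U=WWWG F=BRYO R=WBGG B=OORB L=GROB
After move 7 (F'): F=ROBY U=WWWG R=YBRG D=RBYY L=GGOW
Query: R face = YBRG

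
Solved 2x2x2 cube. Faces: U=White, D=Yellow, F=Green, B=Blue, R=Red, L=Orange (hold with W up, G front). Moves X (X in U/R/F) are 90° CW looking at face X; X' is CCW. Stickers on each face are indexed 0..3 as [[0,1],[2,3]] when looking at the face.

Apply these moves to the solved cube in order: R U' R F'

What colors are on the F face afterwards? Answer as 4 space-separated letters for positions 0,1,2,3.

After move 1 (R): R=RRRR U=WGWG F=GYGY D=YBYB B=WBWB
After move 2 (U'): U=GGWW F=OOGY R=GYRR B=RRWB L=WBOO
After move 3 (R): R=RGRY U=GOWY F=OBGB D=YWYR B=WRGB
After move 4 (F'): F=BBOG U=GORR R=WGYY D=BOYR L=WYOW
Query: F face = BBOG

Answer: B B O G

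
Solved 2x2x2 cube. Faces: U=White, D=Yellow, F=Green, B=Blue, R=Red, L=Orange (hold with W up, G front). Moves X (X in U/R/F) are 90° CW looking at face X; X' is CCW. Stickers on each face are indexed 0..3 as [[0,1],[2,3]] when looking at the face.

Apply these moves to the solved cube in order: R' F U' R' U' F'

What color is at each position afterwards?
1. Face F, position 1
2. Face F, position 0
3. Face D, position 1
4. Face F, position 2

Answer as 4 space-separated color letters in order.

Answer: O B G Y

Derivation:
After move 1 (R'): R=RRRR U=WBWB F=GWGW D=YGYG B=YBYB
After move 2 (F): F=GGWW U=WBOO R=WRBR D=RRYG L=OYOG
After move 3 (U'): U=BOWO F=OYWW R=GGBR B=WRYB L=YBOG
After move 4 (R'): R=GRGB U=BYWW F=OOWO D=RYYW B=GRRB
After move 5 (U'): U=YWBW F=YBWO R=OOGB B=GRRB L=GROG
After move 6 (F'): F=BOYW U=YWOG R=YORB D=RGYW L=GWOB
Query 1: F[1] = O
Query 2: F[0] = B
Query 3: D[1] = G
Query 4: F[2] = Y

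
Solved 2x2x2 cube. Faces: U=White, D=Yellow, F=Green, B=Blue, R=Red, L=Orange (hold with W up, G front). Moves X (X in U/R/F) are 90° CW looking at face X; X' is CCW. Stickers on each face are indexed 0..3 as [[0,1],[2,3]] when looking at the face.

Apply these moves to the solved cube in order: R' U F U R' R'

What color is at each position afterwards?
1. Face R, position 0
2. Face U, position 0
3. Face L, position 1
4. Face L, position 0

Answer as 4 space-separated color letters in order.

Answer: R O R G

Derivation:
After move 1 (R'): R=RRRR U=WBWB F=GWGW D=YGYG B=YBYB
After move 2 (U): U=WWBB F=RRGW R=YBRR B=OOYB L=GWOO
After move 3 (F): F=GRWR U=WWOW R=BBBR D=RYYG L=GYOG
After move 4 (U): U=OWWW F=BBWR R=OOBR B=GYYB L=GROG
After move 5 (R'): R=OROB U=OYWG F=BWWW D=RBYR B=GYYB
After move 6 (R'): R=RBOO U=OYWG F=BYWG D=RWYW B=RYBB
Query 1: R[0] = R
Query 2: U[0] = O
Query 3: L[1] = R
Query 4: L[0] = G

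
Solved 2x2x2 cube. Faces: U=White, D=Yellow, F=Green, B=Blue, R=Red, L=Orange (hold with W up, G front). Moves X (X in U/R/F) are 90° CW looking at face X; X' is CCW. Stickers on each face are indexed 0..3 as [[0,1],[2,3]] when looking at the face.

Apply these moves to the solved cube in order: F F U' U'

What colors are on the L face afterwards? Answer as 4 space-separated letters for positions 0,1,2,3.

After move 1 (F): F=GGGG U=WWOO R=WRWR D=RRYY L=OYOY
After move 2 (F): F=GGGG U=WWYY R=OROR D=WWYY L=OROR
After move 3 (U'): U=WYWY F=ORGG R=GGOR B=ORBB L=BBOR
After move 4 (U'): U=YYWW F=BBGG R=OROR B=GGBB L=OROR
Query: L face = OROR

Answer: O R O R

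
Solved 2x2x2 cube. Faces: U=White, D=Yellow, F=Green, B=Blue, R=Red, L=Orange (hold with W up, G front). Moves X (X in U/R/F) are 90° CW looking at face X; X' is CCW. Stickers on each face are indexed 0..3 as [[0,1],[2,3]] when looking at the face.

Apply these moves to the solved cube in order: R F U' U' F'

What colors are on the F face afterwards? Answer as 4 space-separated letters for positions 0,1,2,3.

After move 1 (R): R=RRRR U=WGWG F=GYGY D=YBYB B=WBWB
After move 2 (F): F=GGYY U=WGOO R=WRGR D=RRYB L=OYOB
After move 3 (U'): U=GOWO F=OYYY R=GGGR B=WRWB L=WBOB
After move 4 (U'): U=OOGW F=WBYY R=OYGR B=GGWB L=WROB
After move 5 (F'): F=BYWY U=OOOG R=RYRR D=RBYB L=WWOG
Query: F face = BYWY

Answer: B Y W Y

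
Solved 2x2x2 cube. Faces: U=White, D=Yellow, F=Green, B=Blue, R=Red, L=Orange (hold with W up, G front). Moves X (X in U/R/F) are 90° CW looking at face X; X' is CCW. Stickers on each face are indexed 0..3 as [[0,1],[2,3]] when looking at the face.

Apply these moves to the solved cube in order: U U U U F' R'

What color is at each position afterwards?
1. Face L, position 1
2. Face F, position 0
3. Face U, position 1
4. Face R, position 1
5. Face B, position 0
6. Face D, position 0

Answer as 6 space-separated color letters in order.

Answer: W G B R Y O

Derivation:
After move 1 (U): U=WWWW F=RRGG R=BBRR B=OOBB L=GGOO
After move 2 (U): U=WWWW F=BBGG R=OORR B=GGBB L=RROO
After move 3 (U): U=WWWW F=OOGG R=GGRR B=RRBB L=BBOO
After move 4 (U): U=WWWW F=GGGG R=RRRR B=BBBB L=OOOO
After move 5 (F'): F=GGGG U=WWRR R=YRYR D=OOYY L=OWOW
After move 6 (R'): R=RRYY U=WBRB F=GWGR D=OGYG B=YBOB
Query 1: L[1] = W
Query 2: F[0] = G
Query 3: U[1] = B
Query 4: R[1] = R
Query 5: B[0] = Y
Query 6: D[0] = O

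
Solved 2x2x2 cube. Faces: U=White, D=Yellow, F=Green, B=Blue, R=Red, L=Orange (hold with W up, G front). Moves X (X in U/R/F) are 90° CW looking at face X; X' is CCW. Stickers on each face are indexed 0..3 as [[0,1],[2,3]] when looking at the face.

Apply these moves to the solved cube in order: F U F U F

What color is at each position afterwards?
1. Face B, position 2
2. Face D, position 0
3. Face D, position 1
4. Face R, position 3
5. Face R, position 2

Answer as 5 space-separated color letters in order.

After move 1 (F): F=GGGG U=WWOO R=WRWR D=RRYY L=OYOY
After move 2 (U): U=OWOW F=WRGG R=BBWR B=OYBB L=GGOY
After move 3 (F): F=GWGR U=OWYG R=OBWR D=WBYY L=GROR
After move 4 (U): U=YOGW F=OBGR R=OYWR B=GRBB L=GWOR
After move 5 (F): F=GORB U=YORW R=GYWR D=WOYY L=GWOB
Query 1: B[2] = B
Query 2: D[0] = W
Query 3: D[1] = O
Query 4: R[3] = R
Query 5: R[2] = W

Answer: B W O R W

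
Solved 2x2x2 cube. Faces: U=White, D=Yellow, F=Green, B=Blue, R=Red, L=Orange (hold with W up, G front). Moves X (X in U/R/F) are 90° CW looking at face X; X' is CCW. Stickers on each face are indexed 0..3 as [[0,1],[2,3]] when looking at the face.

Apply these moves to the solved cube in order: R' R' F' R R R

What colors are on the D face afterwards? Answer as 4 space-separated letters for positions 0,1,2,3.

After move 1 (R'): R=RRRR U=WBWB F=GWGW D=YGYG B=YBYB
After move 2 (R'): R=RRRR U=WYWY F=GBGB D=YWYW B=GBGB
After move 3 (F'): F=BBGG U=WYRR R=WRYR D=OOYW L=OYOW
After move 4 (R): R=YWRR U=WBRG F=BOGW D=OGYG B=RBYB
After move 5 (R): R=RYRW U=WORW F=BGGG D=OYYR B=GBBB
After move 6 (R): R=RRWY U=WGRG F=BYGR D=OBYG B=WBOB
Query: D face = OBYG

Answer: O B Y G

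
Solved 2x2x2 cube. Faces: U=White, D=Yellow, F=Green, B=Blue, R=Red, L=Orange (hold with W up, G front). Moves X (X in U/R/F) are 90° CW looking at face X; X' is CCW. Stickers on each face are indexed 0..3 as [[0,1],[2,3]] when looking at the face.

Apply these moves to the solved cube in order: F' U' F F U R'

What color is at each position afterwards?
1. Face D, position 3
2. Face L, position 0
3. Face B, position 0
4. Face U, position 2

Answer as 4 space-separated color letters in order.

After move 1 (F'): F=GGGG U=WWRR R=YRYR D=OOYY L=OWOW
After move 2 (U'): U=WRWR F=OWGG R=GGYR B=YRBB L=BBOW
After move 3 (F): F=GOGW U=WRWB R=WGRR D=YGYY L=BOOO
After move 4 (F): F=GGWO U=WROO R=WGBR D=RWYY L=BYOG
After move 5 (U): U=OWOR F=WGWO R=YRBR B=BYBB L=GGOG
After move 6 (R'): R=RRYB U=OBOB F=WWWR D=RGYO B=YYWB
Query 1: D[3] = O
Query 2: L[0] = G
Query 3: B[0] = Y
Query 4: U[2] = O

Answer: O G Y O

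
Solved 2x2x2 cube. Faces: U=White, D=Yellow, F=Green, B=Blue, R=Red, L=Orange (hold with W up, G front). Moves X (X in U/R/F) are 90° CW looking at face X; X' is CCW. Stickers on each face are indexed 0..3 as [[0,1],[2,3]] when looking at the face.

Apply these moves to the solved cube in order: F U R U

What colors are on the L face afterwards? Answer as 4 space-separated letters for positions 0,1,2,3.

Answer: W R O Y

Derivation:
After move 1 (F): F=GGGG U=WWOO R=WRWR D=RRYY L=OYOY
After move 2 (U): U=OWOW F=WRGG R=BBWR B=OYBB L=GGOY
After move 3 (R): R=WBRB U=OROG F=WRGY D=RBYO B=WYWB
After move 4 (U): U=OOGR F=WBGY R=WYRB B=GGWB L=WROY
Query: L face = WROY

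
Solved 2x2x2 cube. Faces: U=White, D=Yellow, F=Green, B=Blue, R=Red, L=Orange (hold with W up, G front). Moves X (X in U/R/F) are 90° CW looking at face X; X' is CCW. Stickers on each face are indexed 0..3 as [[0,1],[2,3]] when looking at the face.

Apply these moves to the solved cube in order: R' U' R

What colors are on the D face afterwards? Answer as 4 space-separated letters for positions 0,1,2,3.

After move 1 (R'): R=RRRR U=WBWB F=GWGW D=YGYG B=YBYB
After move 2 (U'): U=BBWW F=OOGW R=GWRR B=RRYB L=YBOO
After move 3 (R): R=RGRW U=BOWW F=OGGG D=YYYR B=WRBB
Query: D face = YYYR

Answer: Y Y Y R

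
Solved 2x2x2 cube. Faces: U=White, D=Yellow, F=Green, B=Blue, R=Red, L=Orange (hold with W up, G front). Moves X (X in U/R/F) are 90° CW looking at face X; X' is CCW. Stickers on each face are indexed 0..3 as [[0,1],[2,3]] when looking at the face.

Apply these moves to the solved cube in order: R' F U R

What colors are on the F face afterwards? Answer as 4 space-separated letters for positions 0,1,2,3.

Answer: W R W G

Derivation:
After move 1 (R'): R=RRRR U=WBWB F=GWGW D=YGYG B=YBYB
After move 2 (F): F=GGWW U=WBOO R=WRBR D=RRYG L=OYOG
After move 3 (U): U=OWOB F=WRWW R=YBBR B=OYYB L=GGOG
After move 4 (R): R=BYRB U=OROW F=WRWG D=RYYO B=BYWB
Query: F face = WRWG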